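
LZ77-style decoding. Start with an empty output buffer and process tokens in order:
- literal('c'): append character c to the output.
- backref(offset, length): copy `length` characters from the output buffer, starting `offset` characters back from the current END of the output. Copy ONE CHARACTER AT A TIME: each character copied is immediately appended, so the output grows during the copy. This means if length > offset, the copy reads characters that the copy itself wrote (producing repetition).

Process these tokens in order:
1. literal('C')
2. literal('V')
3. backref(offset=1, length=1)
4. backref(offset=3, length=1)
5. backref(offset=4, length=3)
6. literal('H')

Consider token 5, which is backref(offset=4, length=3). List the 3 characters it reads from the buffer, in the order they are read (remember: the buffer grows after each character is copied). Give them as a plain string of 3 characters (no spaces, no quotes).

Answer: CVV

Derivation:
Token 1: literal('C'). Output: "C"
Token 2: literal('V'). Output: "CV"
Token 3: backref(off=1, len=1). Copied 'V' from pos 1. Output: "CVV"
Token 4: backref(off=3, len=1). Copied 'C' from pos 0. Output: "CVVC"
Token 5: backref(off=4, len=3). Buffer before: "CVVC" (len 4)
  byte 1: read out[0]='C', append. Buffer now: "CVVCC"
  byte 2: read out[1]='V', append. Buffer now: "CVVCCV"
  byte 3: read out[2]='V', append. Buffer now: "CVVCCVV"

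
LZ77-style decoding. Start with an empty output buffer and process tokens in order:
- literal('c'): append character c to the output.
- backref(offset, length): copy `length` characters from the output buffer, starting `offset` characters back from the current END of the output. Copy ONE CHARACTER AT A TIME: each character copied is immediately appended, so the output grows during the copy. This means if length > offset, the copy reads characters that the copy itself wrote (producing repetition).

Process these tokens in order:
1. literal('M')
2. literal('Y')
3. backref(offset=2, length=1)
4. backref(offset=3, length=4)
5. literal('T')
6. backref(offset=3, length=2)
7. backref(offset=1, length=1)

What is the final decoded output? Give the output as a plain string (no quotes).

Answer: MYMMYMMTMMM

Derivation:
Token 1: literal('M'). Output: "M"
Token 2: literal('Y'). Output: "MY"
Token 3: backref(off=2, len=1). Copied 'M' from pos 0. Output: "MYM"
Token 4: backref(off=3, len=4) (overlapping!). Copied 'MYMM' from pos 0. Output: "MYMMYMM"
Token 5: literal('T'). Output: "MYMMYMMT"
Token 6: backref(off=3, len=2). Copied 'MM' from pos 5. Output: "MYMMYMMTMM"
Token 7: backref(off=1, len=1). Copied 'M' from pos 9. Output: "MYMMYMMTMMM"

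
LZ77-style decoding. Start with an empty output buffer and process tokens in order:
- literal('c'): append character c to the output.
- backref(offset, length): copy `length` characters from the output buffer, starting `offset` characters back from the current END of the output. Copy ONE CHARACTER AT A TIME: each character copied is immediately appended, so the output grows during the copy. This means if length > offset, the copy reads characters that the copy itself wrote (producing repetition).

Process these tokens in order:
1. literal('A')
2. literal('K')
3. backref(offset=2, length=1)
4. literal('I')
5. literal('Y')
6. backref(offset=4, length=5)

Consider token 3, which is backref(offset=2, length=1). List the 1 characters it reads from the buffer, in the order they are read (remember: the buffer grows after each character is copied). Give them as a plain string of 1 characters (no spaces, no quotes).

Token 1: literal('A'). Output: "A"
Token 2: literal('K'). Output: "AK"
Token 3: backref(off=2, len=1). Buffer before: "AK" (len 2)
  byte 1: read out[0]='A', append. Buffer now: "AKA"

Answer: A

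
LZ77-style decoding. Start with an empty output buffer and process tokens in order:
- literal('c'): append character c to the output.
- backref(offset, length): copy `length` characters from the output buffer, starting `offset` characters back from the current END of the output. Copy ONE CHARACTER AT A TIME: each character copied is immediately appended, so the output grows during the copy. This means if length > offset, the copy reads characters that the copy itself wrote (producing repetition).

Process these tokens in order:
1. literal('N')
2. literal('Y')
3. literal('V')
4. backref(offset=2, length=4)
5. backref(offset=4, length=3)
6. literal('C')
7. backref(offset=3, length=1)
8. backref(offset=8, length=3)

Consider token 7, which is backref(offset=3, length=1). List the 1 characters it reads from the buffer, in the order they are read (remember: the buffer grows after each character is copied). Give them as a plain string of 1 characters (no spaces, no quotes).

Token 1: literal('N'). Output: "N"
Token 2: literal('Y'). Output: "NY"
Token 3: literal('V'). Output: "NYV"
Token 4: backref(off=2, len=4) (overlapping!). Copied 'YVYV' from pos 1. Output: "NYVYVYV"
Token 5: backref(off=4, len=3). Copied 'YVY' from pos 3. Output: "NYVYVYVYVY"
Token 6: literal('C'). Output: "NYVYVYVYVYC"
Token 7: backref(off=3, len=1). Buffer before: "NYVYVYVYVYC" (len 11)
  byte 1: read out[8]='V', append. Buffer now: "NYVYVYVYVYCV"

Answer: V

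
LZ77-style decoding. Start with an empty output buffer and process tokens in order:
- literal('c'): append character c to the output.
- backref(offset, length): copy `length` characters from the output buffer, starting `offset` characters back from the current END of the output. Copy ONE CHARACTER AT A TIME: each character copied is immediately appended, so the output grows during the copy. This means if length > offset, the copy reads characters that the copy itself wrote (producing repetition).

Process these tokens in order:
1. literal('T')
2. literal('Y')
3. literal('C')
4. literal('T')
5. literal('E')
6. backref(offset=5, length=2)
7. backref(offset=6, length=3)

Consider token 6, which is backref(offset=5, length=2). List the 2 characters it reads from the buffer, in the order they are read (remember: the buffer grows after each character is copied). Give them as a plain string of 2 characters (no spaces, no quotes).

Token 1: literal('T'). Output: "T"
Token 2: literal('Y'). Output: "TY"
Token 3: literal('C'). Output: "TYC"
Token 4: literal('T'). Output: "TYCT"
Token 5: literal('E'). Output: "TYCTE"
Token 6: backref(off=5, len=2). Buffer before: "TYCTE" (len 5)
  byte 1: read out[0]='T', append. Buffer now: "TYCTET"
  byte 2: read out[1]='Y', append. Buffer now: "TYCTETY"

Answer: TY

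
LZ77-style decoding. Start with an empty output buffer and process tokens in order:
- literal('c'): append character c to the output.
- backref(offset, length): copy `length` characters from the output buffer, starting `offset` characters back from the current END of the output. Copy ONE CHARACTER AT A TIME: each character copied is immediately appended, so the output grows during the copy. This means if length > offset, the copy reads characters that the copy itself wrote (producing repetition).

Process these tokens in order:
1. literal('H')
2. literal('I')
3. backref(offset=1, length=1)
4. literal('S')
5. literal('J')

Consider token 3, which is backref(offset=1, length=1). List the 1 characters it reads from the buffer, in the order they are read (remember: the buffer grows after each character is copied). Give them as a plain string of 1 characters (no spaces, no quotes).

Answer: I

Derivation:
Token 1: literal('H'). Output: "H"
Token 2: literal('I'). Output: "HI"
Token 3: backref(off=1, len=1). Buffer before: "HI" (len 2)
  byte 1: read out[1]='I', append. Buffer now: "HII"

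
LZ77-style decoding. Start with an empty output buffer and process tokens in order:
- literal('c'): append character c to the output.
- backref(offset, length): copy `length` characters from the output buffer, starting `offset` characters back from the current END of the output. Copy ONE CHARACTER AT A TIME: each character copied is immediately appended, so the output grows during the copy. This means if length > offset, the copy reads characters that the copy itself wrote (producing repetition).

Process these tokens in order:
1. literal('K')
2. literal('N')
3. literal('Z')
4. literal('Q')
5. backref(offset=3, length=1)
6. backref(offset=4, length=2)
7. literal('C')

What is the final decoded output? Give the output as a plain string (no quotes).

Answer: KNZQNNZC

Derivation:
Token 1: literal('K'). Output: "K"
Token 2: literal('N'). Output: "KN"
Token 3: literal('Z'). Output: "KNZ"
Token 4: literal('Q'). Output: "KNZQ"
Token 5: backref(off=3, len=1). Copied 'N' from pos 1. Output: "KNZQN"
Token 6: backref(off=4, len=2). Copied 'NZ' from pos 1. Output: "KNZQNNZ"
Token 7: literal('C'). Output: "KNZQNNZC"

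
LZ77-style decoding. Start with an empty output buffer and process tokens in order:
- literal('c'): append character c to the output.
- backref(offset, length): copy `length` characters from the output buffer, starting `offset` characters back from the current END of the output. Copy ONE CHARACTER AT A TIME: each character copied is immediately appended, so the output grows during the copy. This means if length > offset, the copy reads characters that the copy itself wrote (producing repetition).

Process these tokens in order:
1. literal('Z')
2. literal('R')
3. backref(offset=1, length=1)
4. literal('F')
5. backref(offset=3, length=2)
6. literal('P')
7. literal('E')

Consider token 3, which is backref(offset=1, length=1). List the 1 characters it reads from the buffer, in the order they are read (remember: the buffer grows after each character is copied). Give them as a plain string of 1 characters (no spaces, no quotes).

Token 1: literal('Z'). Output: "Z"
Token 2: literal('R'). Output: "ZR"
Token 3: backref(off=1, len=1). Buffer before: "ZR" (len 2)
  byte 1: read out[1]='R', append. Buffer now: "ZRR"

Answer: R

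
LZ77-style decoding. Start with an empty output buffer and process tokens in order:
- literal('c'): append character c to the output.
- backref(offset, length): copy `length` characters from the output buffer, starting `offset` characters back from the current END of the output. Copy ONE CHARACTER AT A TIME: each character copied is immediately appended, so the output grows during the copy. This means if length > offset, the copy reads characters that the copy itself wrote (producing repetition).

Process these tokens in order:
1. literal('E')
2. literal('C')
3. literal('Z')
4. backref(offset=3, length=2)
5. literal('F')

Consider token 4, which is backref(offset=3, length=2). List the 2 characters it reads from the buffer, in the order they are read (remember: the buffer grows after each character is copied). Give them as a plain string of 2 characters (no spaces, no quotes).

Token 1: literal('E'). Output: "E"
Token 2: literal('C'). Output: "EC"
Token 3: literal('Z'). Output: "ECZ"
Token 4: backref(off=3, len=2). Buffer before: "ECZ" (len 3)
  byte 1: read out[0]='E', append. Buffer now: "ECZE"
  byte 2: read out[1]='C', append. Buffer now: "ECZEC"

Answer: EC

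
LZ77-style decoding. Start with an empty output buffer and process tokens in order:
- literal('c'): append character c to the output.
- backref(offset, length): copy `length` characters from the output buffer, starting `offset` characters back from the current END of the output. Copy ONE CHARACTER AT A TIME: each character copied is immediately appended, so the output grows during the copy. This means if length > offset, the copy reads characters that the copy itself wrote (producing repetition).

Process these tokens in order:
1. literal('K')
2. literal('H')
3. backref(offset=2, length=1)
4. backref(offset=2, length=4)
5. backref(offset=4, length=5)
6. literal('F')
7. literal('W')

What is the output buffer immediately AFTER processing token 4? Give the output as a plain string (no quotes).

Token 1: literal('K'). Output: "K"
Token 2: literal('H'). Output: "KH"
Token 3: backref(off=2, len=1). Copied 'K' from pos 0. Output: "KHK"
Token 4: backref(off=2, len=4) (overlapping!). Copied 'HKHK' from pos 1. Output: "KHKHKHK"

Answer: KHKHKHK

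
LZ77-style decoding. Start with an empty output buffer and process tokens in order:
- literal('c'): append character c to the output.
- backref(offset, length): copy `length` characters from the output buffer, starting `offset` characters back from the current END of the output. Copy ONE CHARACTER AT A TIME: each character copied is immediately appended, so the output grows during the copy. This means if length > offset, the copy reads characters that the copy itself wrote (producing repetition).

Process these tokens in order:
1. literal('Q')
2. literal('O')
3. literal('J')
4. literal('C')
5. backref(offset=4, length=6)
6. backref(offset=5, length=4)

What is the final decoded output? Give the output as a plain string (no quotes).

Token 1: literal('Q'). Output: "Q"
Token 2: literal('O'). Output: "QO"
Token 3: literal('J'). Output: "QOJ"
Token 4: literal('C'). Output: "QOJC"
Token 5: backref(off=4, len=6) (overlapping!). Copied 'QOJCQO' from pos 0. Output: "QOJCQOJCQO"
Token 6: backref(off=5, len=4). Copied 'OJCQ' from pos 5. Output: "QOJCQOJCQOOJCQ"

Answer: QOJCQOJCQOOJCQ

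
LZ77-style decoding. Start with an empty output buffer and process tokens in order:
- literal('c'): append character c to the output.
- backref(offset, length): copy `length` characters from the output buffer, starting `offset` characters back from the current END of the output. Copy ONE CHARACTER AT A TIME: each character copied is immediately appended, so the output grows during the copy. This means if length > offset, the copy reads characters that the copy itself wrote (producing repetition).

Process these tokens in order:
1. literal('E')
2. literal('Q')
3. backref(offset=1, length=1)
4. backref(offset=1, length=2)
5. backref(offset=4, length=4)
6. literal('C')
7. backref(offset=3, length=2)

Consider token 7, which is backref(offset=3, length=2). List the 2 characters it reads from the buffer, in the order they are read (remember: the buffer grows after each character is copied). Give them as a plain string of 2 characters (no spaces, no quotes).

Answer: QQ

Derivation:
Token 1: literal('E'). Output: "E"
Token 2: literal('Q'). Output: "EQ"
Token 3: backref(off=1, len=1). Copied 'Q' from pos 1. Output: "EQQ"
Token 4: backref(off=1, len=2) (overlapping!). Copied 'QQ' from pos 2. Output: "EQQQQ"
Token 5: backref(off=4, len=4). Copied 'QQQQ' from pos 1. Output: "EQQQQQQQQ"
Token 6: literal('C'). Output: "EQQQQQQQQC"
Token 7: backref(off=3, len=2). Buffer before: "EQQQQQQQQC" (len 10)
  byte 1: read out[7]='Q', append. Buffer now: "EQQQQQQQQCQ"
  byte 2: read out[8]='Q', append. Buffer now: "EQQQQQQQQCQQ"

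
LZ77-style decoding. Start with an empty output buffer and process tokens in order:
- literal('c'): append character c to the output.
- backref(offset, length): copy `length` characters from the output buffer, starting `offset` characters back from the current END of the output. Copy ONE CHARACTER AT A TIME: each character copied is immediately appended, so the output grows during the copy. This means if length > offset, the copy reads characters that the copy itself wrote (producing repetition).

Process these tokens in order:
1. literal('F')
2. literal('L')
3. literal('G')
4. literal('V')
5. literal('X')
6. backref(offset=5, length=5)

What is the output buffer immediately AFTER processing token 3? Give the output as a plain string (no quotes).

Answer: FLG

Derivation:
Token 1: literal('F'). Output: "F"
Token 2: literal('L'). Output: "FL"
Token 3: literal('G'). Output: "FLG"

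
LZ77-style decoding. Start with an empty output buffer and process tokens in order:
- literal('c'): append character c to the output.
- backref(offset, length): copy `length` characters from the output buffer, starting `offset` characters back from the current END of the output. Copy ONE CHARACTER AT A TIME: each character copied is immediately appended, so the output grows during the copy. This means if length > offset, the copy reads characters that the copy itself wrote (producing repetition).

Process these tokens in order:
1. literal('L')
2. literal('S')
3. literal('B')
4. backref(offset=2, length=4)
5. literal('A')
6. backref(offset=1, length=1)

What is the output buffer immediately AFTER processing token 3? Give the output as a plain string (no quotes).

Token 1: literal('L'). Output: "L"
Token 2: literal('S'). Output: "LS"
Token 3: literal('B'). Output: "LSB"

Answer: LSB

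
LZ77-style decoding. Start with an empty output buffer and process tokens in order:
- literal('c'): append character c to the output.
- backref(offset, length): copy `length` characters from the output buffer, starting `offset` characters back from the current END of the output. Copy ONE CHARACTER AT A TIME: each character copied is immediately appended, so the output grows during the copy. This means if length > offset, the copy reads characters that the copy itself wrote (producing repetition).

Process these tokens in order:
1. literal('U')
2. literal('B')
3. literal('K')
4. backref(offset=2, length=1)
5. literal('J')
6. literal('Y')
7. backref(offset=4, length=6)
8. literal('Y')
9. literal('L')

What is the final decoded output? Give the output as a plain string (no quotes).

Answer: UBKBJYKBJYKBYL

Derivation:
Token 1: literal('U'). Output: "U"
Token 2: literal('B'). Output: "UB"
Token 3: literal('K'). Output: "UBK"
Token 4: backref(off=2, len=1). Copied 'B' from pos 1. Output: "UBKB"
Token 5: literal('J'). Output: "UBKBJ"
Token 6: literal('Y'). Output: "UBKBJY"
Token 7: backref(off=4, len=6) (overlapping!). Copied 'KBJYKB' from pos 2. Output: "UBKBJYKBJYKB"
Token 8: literal('Y'). Output: "UBKBJYKBJYKBY"
Token 9: literal('L'). Output: "UBKBJYKBJYKBYL"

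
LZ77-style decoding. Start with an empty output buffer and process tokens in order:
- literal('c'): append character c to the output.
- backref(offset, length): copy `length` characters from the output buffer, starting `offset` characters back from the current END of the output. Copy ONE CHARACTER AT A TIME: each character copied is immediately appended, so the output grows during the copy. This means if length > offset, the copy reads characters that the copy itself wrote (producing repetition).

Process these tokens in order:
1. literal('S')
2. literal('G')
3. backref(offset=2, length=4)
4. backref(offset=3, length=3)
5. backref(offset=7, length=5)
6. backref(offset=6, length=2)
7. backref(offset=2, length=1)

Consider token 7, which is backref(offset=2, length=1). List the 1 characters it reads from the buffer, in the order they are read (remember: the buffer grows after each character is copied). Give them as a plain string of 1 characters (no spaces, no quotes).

Token 1: literal('S'). Output: "S"
Token 2: literal('G'). Output: "SG"
Token 3: backref(off=2, len=4) (overlapping!). Copied 'SGSG' from pos 0. Output: "SGSGSG"
Token 4: backref(off=3, len=3). Copied 'GSG' from pos 3. Output: "SGSGSGGSG"
Token 5: backref(off=7, len=5). Copied 'SGSGG' from pos 2. Output: "SGSGSGGSGSGSGG"
Token 6: backref(off=6, len=2). Copied 'GS' from pos 8. Output: "SGSGSGGSGSGSGGGS"
Token 7: backref(off=2, len=1). Buffer before: "SGSGSGGSGSGSGGGS" (len 16)
  byte 1: read out[14]='G', append. Buffer now: "SGSGSGGSGSGSGGGSG"

Answer: G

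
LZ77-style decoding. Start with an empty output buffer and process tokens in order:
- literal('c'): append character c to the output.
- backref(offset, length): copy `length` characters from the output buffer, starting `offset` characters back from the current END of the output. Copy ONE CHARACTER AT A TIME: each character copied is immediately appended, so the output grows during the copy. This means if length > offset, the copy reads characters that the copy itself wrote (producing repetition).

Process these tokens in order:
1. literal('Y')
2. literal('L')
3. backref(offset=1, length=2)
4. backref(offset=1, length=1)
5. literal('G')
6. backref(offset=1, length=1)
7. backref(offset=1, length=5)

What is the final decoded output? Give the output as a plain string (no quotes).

Answer: YLLLLGGGGGGG

Derivation:
Token 1: literal('Y'). Output: "Y"
Token 2: literal('L'). Output: "YL"
Token 3: backref(off=1, len=2) (overlapping!). Copied 'LL' from pos 1. Output: "YLLL"
Token 4: backref(off=1, len=1). Copied 'L' from pos 3. Output: "YLLLL"
Token 5: literal('G'). Output: "YLLLLG"
Token 6: backref(off=1, len=1). Copied 'G' from pos 5. Output: "YLLLLGG"
Token 7: backref(off=1, len=5) (overlapping!). Copied 'GGGGG' from pos 6. Output: "YLLLLGGGGGGG"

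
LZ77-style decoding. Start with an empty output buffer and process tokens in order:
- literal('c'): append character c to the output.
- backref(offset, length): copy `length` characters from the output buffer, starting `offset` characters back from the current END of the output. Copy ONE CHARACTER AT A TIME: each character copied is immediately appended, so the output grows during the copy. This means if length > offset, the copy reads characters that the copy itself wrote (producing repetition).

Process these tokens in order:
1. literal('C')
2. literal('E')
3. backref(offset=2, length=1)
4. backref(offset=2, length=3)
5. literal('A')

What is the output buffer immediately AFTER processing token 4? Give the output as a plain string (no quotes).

Token 1: literal('C'). Output: "C"
Token 2: literal('E'). Output: "CE"
Token 3: backref(off=2, len=1). Copied 'C' from pos 0. Output: "CEC"
Token 4: backref(off=2, len=3) (overlapping!). Copied 'ECE' from pos 1. Output: "CECECE"

Answer: CECECE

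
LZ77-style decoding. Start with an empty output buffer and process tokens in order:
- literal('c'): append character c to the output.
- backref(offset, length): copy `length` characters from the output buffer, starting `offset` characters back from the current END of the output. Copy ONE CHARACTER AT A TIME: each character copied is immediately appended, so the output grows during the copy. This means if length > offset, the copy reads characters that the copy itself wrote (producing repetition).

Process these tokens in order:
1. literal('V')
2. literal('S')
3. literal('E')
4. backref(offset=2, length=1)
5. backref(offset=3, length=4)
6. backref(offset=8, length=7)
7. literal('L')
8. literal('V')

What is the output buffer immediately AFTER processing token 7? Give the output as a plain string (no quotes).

Answer: VSESSESSVSESSESL

Derivation:
Token 1: literal('V'). Output: "V"
Token 2: literal('S'). Output: "VS"
Token 3: literal('E'). Output: "VSE"
Token 4: backref(off=2, len=1). Copied 'S' from pos 1. Output: "VSES"
Token 5: backref(off=3, len=4) (overlapping!). Copied 'SESS' from pos 1. Output: "VSESSESS"
Token 6: backref(off=8, len=7). Copied 'VSESSES' from pos 0. Output: "VSESSESSVSESSES"
Token 7: literal('L'). Output: "VSESSESSVSESSESL"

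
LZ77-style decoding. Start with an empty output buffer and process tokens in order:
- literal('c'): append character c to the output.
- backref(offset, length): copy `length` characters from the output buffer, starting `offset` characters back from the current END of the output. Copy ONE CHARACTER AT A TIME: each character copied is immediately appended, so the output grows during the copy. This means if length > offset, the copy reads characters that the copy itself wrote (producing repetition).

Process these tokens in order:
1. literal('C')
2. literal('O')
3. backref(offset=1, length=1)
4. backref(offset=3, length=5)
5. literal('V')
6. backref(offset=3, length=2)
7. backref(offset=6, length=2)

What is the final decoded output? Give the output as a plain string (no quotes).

Answer: COOCOOCOVCOOC

Derivation:
Token 1: literal('C'). Output: "C"
Token 2: literal('O'). Output: "CO"
Token 3: backref(off=1, len=1). Copied 'O' from pos 1. Output: "COO"
Token 4: backref(off=3, len=5) (overlapping!). Copied 'COOCO' from pos 0. Output: "COOCOOCO"
Token 5: literal('V'). Output: "COOCOOCOV"
Token 6: backref(off=3, len=2). Copied 'CO' from pos 6. Output: "COOCOOCOVCO"
Token 7: backref(off=6, len=2). Copied 'OC' from pos 5. Output: "COOCOOCOVCOOC"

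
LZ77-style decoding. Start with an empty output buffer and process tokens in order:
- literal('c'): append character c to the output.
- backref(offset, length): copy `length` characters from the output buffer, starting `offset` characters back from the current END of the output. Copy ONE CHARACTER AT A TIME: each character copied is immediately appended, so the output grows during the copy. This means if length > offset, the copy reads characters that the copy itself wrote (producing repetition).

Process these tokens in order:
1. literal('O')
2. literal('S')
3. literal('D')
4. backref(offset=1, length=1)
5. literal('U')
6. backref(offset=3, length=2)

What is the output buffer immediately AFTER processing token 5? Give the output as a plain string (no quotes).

Token 1: literal('O'). Output: "O"
Token 2: literal('S'). Output: "OS"
Token 3: literal('D'). Output: "OSD"
Token 4: backref(off=1, len=1). Copied 'D' from pos 2. Output: "OSDD"
Token 5: literal('U'). Output: "OSDDU"

Answer: OSDDU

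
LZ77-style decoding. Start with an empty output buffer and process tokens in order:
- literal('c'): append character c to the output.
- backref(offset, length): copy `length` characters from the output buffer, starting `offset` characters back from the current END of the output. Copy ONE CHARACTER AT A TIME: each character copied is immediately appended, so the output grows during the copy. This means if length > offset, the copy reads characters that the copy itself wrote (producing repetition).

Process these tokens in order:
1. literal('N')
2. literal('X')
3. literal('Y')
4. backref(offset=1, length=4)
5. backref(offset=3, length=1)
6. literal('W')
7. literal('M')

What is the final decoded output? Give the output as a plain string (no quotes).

Token 1: literal('N'). Output: "N"
Token 2: literal('X'). Output: "NX"
Token 3: literal('Y'). Output: "NXY"
Token 4: backref(off=1, len=4) (overlapping!). Copied 'YYYY' from pos 2. Output: "NXYYYYY"
Token 5: backref(off=3, len=1). Copied 'Y' from pos 4. Output: "NXYYYYYY"
Token 6: literal('W'). Output: "NXYYYYYYW"
Token 7: literal('M'). Output: "NXYYYYYYWM"

Answer: NXYYYYYYWM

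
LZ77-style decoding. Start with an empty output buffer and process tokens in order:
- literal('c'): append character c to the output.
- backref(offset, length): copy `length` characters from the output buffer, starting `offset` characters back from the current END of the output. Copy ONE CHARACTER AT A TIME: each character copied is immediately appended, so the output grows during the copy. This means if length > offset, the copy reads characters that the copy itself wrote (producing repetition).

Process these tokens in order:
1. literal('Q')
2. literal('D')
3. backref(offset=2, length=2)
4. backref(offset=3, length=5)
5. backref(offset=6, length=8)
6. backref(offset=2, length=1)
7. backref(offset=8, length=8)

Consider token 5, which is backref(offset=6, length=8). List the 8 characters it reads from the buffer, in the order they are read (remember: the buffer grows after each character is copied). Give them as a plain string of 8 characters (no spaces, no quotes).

Token 1: literal('Q'). Output: "Q"
Token 2: literal('D'). Output: "QD"
Token 3: backref(off=2, len=2). Copied 'QD' from pos 0. Output: "QDQD"
Token 4: backref(off=3, len=5) (overlapping!). Copied 'DQDDQ' from pos 1. Output: "QDQDDQDDQ"
Token 5: backref(off=6, len=8). Buffer before: "QDQDDQDDQ" (len 9)
  byte 1: read out[3]='D', append. Buffer now: "QDQDDQDDQD"
  byte 2: read out[4]='D', append. Buffer now: "QDQDDQDDQDD"
  byte 3: read out[5]='Q', append. Buffer now: "QDQDDQDDQDDQ"
  byte 4: read out[6]='D', append. Buffer now: "QDQDDQDDQDDQD"
  byte 5: read out[7]='D', append. Buffer now: "QDQDDQDDQDDQDD"
  byte 6: read out[8]='Q', append. Buffer now: "QDQDDQDDQDDQDDQ"
  byte 7: read out[9]='D', append. Buffer now: "QDQDDQDDQDDQDDQD"
  byte 8: read out[10]='D', append. Buffer now: "QDQDDQDDQDDQDDQDD"

Answer: DDQDDQDD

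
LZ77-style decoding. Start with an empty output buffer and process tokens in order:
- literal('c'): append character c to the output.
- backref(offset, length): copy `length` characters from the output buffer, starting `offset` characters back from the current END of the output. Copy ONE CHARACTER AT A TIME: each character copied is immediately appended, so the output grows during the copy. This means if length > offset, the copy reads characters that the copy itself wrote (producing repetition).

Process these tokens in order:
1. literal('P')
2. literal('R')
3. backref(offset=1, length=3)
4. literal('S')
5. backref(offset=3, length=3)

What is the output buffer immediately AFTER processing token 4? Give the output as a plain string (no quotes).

Answer: PRRRRS

Derivation:
Token 1: literal('P'). Output: "P"
Token 2: literal('R'). Output: "PR"
Token 3: backref(off=1, len=3) (overlapping!). Copied 'RRR' from pos 1. Output: "PRRRR"
Token 4: literal('S'). Output: "PRRRRS"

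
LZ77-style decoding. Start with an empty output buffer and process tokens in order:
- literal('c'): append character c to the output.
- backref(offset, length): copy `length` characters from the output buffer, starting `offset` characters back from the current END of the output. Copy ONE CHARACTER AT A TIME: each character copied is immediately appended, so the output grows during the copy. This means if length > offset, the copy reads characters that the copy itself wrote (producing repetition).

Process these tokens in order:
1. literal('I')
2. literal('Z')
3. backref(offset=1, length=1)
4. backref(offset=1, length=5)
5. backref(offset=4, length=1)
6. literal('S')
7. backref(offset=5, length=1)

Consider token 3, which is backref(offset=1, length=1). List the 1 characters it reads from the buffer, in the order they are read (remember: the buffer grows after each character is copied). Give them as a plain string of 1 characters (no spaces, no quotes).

Answer: Z

Derivation:
Token 1: literal('I'). Output: "I"
Token 2: literal('Z'). Output: "IZ"
Token 3: backref(off=1, len=1). Buffer before: "IZ" (len 2)
  byte 1: read out[1]='Z', append. Buffer now: "IZZ"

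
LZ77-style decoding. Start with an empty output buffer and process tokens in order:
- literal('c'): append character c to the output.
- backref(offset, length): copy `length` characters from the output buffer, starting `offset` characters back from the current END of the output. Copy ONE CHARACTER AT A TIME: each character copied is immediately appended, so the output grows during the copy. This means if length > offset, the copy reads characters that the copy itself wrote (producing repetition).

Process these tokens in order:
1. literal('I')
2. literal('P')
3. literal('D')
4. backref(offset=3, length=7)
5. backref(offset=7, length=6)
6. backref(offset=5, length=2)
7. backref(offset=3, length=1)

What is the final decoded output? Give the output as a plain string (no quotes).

Token 1: literal('I'). Output: "I"
Token 2: literal('P'). Output: "IP"
Token 3: literal('D'). Output: "IPD"
Token 4: backref(off=3, len=7) (overlapping!). Copied 'IPDIPDI' from pos 0. Output: "IPDIPDIPDI"
Token 5: backref(off=7, len=6). Copied 'IPDIPD' from pos 3. Output: "IPDIPDIPDIIPDIPD"
Token 6: backref(off=5, len=2). Copied 'PD' from pos 11. Output: "IPDIPDIPDIIPDIPDPD"
Token 7: backref(off=3, len=1). Copied 'D' from pos 15. Output: "IPDIPDIPDIIPDIPDPDD"

Answer: IPDIPDIPDIIPDIPDPDD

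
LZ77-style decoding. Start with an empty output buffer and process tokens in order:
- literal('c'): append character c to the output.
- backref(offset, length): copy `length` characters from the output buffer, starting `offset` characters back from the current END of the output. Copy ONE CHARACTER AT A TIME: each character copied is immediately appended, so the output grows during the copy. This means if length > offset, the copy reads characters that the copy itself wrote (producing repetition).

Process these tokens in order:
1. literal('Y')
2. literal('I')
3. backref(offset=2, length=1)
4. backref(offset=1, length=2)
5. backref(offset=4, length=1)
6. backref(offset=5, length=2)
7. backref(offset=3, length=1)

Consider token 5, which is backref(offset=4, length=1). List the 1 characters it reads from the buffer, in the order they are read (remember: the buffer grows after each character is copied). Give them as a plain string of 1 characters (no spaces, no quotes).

Token 1: literal('Y'). Output: "Y"
Token 2: literal('I'). Output: "YI"
Token 3: backref(off=2, len=1). Copied 'Y' from pos 0. Output: "YIY"
Token 4: backref(off=1, len=2) (overlapping!). Copied 'YY' from pos 2. Output: "YIYYY"
Token 5: backref(off=4, len=1). Buffer before: "YIYYY" (len 5)
  byte 1: read out[1]='I', append. Buffer now: "YIYYYI"

Answer: I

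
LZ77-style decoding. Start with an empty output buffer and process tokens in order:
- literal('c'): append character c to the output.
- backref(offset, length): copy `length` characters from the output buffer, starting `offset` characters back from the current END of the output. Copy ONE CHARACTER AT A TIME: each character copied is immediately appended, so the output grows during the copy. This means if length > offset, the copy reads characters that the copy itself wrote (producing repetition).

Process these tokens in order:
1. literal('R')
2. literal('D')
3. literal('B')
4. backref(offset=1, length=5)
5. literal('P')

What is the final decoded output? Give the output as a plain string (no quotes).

Token 1: literal('R'). Output: "R"
Token 2: literal('D'). Output: "RD"
Token 3: literal('B'). Output: "RDB"
Token 4: backref(off=1, len=5) (overlapping!). Copied 'BBBBB' from pos 2. Output: "RDBBBBBB"
Token 5: literal('P'). Output: "RDBBBBBBP"

Answer: RDBBBBBBP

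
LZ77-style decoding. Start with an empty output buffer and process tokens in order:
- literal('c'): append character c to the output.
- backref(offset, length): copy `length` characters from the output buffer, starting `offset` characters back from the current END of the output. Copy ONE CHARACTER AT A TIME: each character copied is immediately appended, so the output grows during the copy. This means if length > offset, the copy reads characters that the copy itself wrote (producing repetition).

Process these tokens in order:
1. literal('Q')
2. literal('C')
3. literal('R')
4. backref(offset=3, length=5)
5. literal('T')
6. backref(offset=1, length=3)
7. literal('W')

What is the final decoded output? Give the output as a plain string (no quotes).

Token 1: literal('Q'). Output: "Q"
Token 2: literal('C'). Output: "QC"
Token 3: literal('R'). Output: "QCR"
Token 4: backref(off=3, len=5) (overlapping!). Copied 'QCRQC' from pos 0. Output: "QCRQCRQC"
Token 5: literal('T'). Output: "QCRQCRQCT"
Token 6: backref(off=1, len=3) (overlapping!). Copied 'TTT' from pos 8. Output: "QCRQCRQCTTTT"
Token 7: literal('W'). Output: "QCRQCRQCTTTTW"

Answer: QCRQCRQCTTTTW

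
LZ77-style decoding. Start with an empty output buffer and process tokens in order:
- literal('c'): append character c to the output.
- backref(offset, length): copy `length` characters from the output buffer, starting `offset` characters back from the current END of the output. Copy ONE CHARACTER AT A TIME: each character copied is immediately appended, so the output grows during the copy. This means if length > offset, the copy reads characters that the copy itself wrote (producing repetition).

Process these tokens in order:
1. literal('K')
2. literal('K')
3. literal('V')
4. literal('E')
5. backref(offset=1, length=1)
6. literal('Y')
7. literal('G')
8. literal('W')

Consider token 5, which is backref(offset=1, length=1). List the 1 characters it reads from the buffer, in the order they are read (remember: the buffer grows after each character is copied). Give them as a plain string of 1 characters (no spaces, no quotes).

Token 1: literal('K'). Output: "K"
Token 2: literal('K'). Output: "KK"
Token 3: literal('V'). Output: "KKV"
Token 4: literal('E'). Output: "KKVE"
Token 5: backref(off=1, len=1). Buffer before: "KKVE" (len 4)
  byte 1: read out[3]='E', append. Buffer now: "KKVEE"

Answer: E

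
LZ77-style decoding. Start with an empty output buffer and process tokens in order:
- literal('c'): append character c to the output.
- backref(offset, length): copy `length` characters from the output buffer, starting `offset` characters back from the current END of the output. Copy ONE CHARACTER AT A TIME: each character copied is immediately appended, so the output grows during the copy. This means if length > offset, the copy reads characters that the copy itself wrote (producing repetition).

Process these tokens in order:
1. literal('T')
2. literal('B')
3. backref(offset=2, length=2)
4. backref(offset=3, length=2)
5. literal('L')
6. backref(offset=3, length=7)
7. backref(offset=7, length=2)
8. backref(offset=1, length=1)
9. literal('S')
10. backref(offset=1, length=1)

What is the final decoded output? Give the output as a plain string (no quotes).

Token 1: literal('T'). Output: "T"
Token 2: literal('B'). Output: "TB"
Token 3: backref(off=2, len=2). Copied 'TB' from pos 0. Output: "TBTB"
Token 4: backref(off=3, len=2). Copied 'BT' from pos 1. Output: "TBTBBT"
Token 5: literal('L'). Output: "TBTBBTL"
Token 6: backref(off=3, len=7) (overlapping!). Copied 'BTLBTLB' from pos 4. Output: "TBTBBTLBTLBTLB"
Token 7: backref(off=7, len=2). Copied 'BT' from pos 7. Output: "TBTBBTLBTLBTLBBT"
Token 8: backref(off=1, len=1). Copied 'T' from pos 15. Output: "TBTBBTLBTLBTLBBTT"
Token 9: literal('S'). Output: "TBTBBTLBTLBTLBBTTS"
Token 10: backref(off=1, len=1). Copied 'S' from pos 17. Output: "TBTBBTLBTLBTLBBTTSS"

Answer: TBTBBTLBTLBTLBBTTSS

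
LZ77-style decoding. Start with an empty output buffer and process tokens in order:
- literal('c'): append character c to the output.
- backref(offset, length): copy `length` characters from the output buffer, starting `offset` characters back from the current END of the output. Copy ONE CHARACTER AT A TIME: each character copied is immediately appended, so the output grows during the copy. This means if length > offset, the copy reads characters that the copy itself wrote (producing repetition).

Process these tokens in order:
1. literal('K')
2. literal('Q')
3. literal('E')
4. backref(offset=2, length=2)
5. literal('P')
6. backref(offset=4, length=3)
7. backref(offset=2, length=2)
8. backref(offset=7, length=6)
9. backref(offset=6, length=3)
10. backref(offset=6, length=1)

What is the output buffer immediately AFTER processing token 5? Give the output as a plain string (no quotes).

Token 1: literal('K'). Output: "K"
Token 2: literal('Q'). Output: "KQ"
Token 3: literal('E'). Output: "KQE"
Token 4: backref(off=2, len=2). Copied 'QE' from pos 1. Output: "KQEQE"
Token 5: literal('P'). Output: "KQEQEP"

Answer: KQEQEP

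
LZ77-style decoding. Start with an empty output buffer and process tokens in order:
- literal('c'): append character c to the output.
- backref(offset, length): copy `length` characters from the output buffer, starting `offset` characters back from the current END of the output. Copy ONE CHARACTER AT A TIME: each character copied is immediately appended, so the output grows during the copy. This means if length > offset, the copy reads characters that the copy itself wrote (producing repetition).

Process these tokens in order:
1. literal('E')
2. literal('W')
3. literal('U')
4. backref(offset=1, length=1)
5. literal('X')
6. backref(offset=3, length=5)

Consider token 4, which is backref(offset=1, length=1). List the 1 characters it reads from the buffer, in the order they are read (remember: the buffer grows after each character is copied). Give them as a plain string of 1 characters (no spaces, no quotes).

Token 1: literal('E'). Output: "E"
Token 2: literal('W'). Output: "EW"
Token 3: literal('U'). Output: "EWU"
Token 4: backref(off=1, len=1). Buffer before: "EWU" (len 3)
  byte 1: read out[2]='U', append. Buffer now: "EWUU"

Answer: U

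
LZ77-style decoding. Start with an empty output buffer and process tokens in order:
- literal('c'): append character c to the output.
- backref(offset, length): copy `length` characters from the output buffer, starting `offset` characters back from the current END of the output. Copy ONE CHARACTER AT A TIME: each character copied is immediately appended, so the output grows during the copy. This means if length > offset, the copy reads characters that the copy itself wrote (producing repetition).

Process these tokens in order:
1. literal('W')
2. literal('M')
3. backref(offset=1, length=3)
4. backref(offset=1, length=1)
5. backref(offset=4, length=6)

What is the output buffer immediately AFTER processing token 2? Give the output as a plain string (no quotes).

Answer: WM

Derivation:
Token 1: literal('W'). Output: "W"
Token 2: literal('M'). Output: "WM"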